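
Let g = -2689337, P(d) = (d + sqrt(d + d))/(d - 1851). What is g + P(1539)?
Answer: -279691561/104 - 3*sqrt(38)/104 ≈ -2.6893e+6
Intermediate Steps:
P(d) = (d + sqrt(2)*sqrt(d))/(-1851 + d) (P(d) = (d + sqrt(2*d))/(-1851 + d) = (d + sqrt(2)*sqrt(d))/(-1851 + d))
g + P(1539) = -2689337 + (1539 + sqrt(2)*sqrt(1539))/(-1851 + 1539) = -2689337 + (1539 + sqrt(2)*(9*sqrt(19)))/(-312) = -2689337 - (1539 + 9*sqrt(38))/312 = -2689337 + (-513/104 - 3*sqrt(38)/104) = -279691561/104 - 3*sqrt(38)/104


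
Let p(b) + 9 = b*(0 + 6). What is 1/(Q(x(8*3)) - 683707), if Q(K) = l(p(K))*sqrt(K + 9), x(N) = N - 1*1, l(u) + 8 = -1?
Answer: -683707/467455259257 + 36*sqrt(2)/467455259257 ≈ -1.4625e-6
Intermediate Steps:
p(b) = -9 + 6*b (p(b) = -9 + b*(0 + 6) = -9 + b*6 = -9 + 6*b)
l(u) = -9 (l(u) = -8 - 1 = -9)
x(N) = -1 + N (x(N) = N - 1 = -1 + N)
Q(K) = -9*sqrt(9 + K) (Q(K) = -9*sqrt(K + 9) = -9*sqrt(9 + K))
1/(Q(x(8*3)) - 683707) = 1/(-9*sqrt(9 + (-1 + 8*3)) - 683707) = 1/(-9*sqrt(9 + (-1 + 24)) - 683707) = 1/(-9*sqrt(9 + 23) - 683707) = 1/(-36*sqrt(2) - 683707) = 1/(-683707 - 36*sqrt(2))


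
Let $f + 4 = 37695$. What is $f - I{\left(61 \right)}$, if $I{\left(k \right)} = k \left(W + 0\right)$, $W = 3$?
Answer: $37508$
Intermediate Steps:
$f = 37691$ ($f = -4 + 37695 = 37691$)
$I{\left(k \right)} = 3 k$ ($I{\left(k \right)} = k \left(3 + 0\right) = k 3 = 3 k$)
$f - I{\left(61 \right)} = 37691 - 3 \cdot 61 = 37691 - 183 = 37508$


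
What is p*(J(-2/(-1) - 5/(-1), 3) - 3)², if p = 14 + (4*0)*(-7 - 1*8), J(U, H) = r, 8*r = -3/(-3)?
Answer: 3703/32 ≈ 115.72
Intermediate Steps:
r = ⅛ (r = (-3/(-3))/8 = (-3*(-⅓))/8 = (⅛)*1 = ⅛ ≈ 0.12500)
J(U, H) = ⅛
p = 14 (p = 14 + 0*(-7 - 8) = 14 + 0*(-15) = 14 + 0 = 14)
p*(J(-2/(-1) - 5/(-1), 3) - 3)² = 14*(⅛ - 3)² = 14*(-23/8)² = 14*(529/64) = 3703/32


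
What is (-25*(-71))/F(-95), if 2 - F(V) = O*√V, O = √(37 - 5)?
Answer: 1775/1522 + 1775*I*√190/761 ≈ 1.1662 + 32.151*I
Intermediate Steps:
O = 4*√2 (O = √32 = 4*√2 ≈ 5.6569)
F(V) = 2 - 4*√2*√V
(-25*(-71))/F(-95) = (-25*(-71))/(2 - 4*√2*√(-95)) = 1775/(2 - 4*√2*I*√95) = 1775/(2 - 4*I*√190)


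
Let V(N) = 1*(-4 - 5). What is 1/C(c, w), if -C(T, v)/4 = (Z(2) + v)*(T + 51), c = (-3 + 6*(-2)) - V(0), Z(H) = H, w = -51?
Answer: 1/8820 ≈ 0.00011338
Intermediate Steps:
V(N) = -9 (V(N) = 1*(-9) = -9)
c = -6 (c = (-3 + 6*(-2)) - 1*(-9) = (-3 - 12) + 9 = -15 + 9 = -6)
C(T, v) = -4*(2 + v)*(51 + T) (C(T, v) = -4*(2 + v)*(T + 51) = -4*(2 + v)*(51 + T))
1/C(c, w) = 1/(-408 - 204*(-51) - 8*(-6) - 4*(-6)*(-51)) = 1/(-408 + 10404 + 48 - 1224) = 1/8820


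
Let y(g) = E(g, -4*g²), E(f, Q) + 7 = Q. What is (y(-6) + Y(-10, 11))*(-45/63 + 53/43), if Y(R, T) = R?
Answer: -3588/43 ≈ -83.442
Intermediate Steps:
E(f, Q) = -7 + Q
y(g) = -7 - 4*g²
(y(-6) + Y(-10, 11))*(-45/63 + 53/43) = ((-7 - 4*(-6)²) - 10)*(-45/63 + 53/43) = ((-7 - 4*36) - 10)*(-45*1/63 + 53*(1/43)) = ((-7 - 144) - 10)*(-5/7 + 53/43) = (-151 - 10)*(156/301) = -161*156/301 = -3588/43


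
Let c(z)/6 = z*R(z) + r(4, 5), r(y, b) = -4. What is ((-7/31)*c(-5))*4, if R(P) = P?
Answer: -3528/31 ≈ -113.81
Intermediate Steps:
c(z) = -24 + 6*z² (c(z) = 6*(z*z - 4) = 6*(z² - 4) = 6*(-4 + z²) = -24 + 6*z²)
((-7/31)*c(-5))*4 = ((-7/31)*(-24 + 6*(-5)²))*4 = ((-7*1/31)*(-24 + 6*25))*4 = -7*(-24 + 150)/31*4 = -7/31*126*4 = -882/31*4 = -3528/31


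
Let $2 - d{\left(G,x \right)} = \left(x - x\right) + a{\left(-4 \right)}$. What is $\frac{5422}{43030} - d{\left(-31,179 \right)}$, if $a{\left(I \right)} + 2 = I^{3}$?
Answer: $- \frac{1460309}{21515} \approx -67.874$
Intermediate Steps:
$a{\left(I \right)} = -2 + I^{3}$
$d{\left(G,x \right)} = 68$ ($d{\left(G,x \right)} = 2 - \left(\left(x - x\right) + \left(-2 + \left(-4\right)^{3}\right)\right) = 2 - \left(0 - 66\right) = 2 - -66 = 2 + 66 = 68$)
$\frac{5422}{43030} - d{\left(-31,179 \right)} = \frac{5422}{43030} - 68 = 5422 \cdot \frac{1}{43030} - 68 = \frac{2711}{21515} - 68 = - \frac{1460309}{21515}$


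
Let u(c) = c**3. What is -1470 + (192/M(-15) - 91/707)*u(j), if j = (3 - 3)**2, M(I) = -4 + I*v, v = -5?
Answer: -1470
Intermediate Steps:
M(I) = -4 - 5*I (M(I) = -4 + I*(-5) = -4 - 5*I)
j = 0 (j = 0**2 = 0)
-1470 + (192/M(-15) - 91/707)*u(j) = -1470 + (192/(-4 - 5*(-15)) - 91/707)*0**3 = -1470 + (192/(-4 + 75) - 91*1/707)*0 = -1470 + (192/71 - 13/101)*0 = -1470 + (18469/7171)*0 = -1470 + 0 = -1470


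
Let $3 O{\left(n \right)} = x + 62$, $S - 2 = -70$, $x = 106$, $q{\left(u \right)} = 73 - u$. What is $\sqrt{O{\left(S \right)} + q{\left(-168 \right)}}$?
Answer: $3 \sqrt{33} \approx 17.234$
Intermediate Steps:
$S = -68$ ($S = 2 - 70 = -68$)
$O{\left(n \right)} = 56$ ($O{\left(n \right)} = \frac{106 + 62}{3} = \frac{1}{3} \cdot 168 = 56$)
$\sqrt{O{\left(S \right)} + q{\left(-168 \right)}} = \sqrt{56 + \left(73 - -168\right)} = \sqrt{56 + \left(73 + 168\right)} = \sqrt{56 + 241} = \sqrt{297} = 3 \sqrt{33}$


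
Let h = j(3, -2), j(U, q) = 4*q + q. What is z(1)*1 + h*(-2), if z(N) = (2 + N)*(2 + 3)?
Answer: 35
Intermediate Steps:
j(U, q) = 5*q
h = -10 (h = 5*(-2) = -10)
z(N) = 10 + 5*N (z(N) = (2 + N)*5 = 10 + 5*N)
z(1)*1 + h*(-2) = (10 + 5*1)*1 - 10*(-2) = (10 + 5)*1 + 20 = 15*1 + 20 = 15 + 20 = 35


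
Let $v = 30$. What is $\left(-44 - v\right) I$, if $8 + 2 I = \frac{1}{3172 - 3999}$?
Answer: $\frac{244829}{827} \approx 296.04$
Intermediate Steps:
$I = - \frac{6617}{1654}$ ($I = -4 + \frac{1}{2 \left(3172 - 3999\right)} = -4 + \frac{1}{2 \left(-827\right)} = -4 + \frac{1}{2} \left(- \frac{1}{827}\right) = -4 - \frac{1}{1654} = - \frac{6617}{1654} \approx -4.0006$)
$\left(-44 - v\right) I = \left(-44 - 30\right) \left(- \frac{6617}{1654}\right) = \left(-74\right) \left(- \frac{6617}{1654}\right) = \frac{244829}{827}$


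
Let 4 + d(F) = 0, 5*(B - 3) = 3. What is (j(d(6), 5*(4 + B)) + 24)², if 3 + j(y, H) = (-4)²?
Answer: 1369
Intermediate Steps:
B = 18/5 (B = 3 + (⅕)*3 = 3 + ⅗ = 18/5 ≈ 3.6000)
d(F) = -4 (d(F) = -4 + 0 = -4)
j(y, H) = 13 (j(y, H) = -3 + (-4)² = -3 + 16 = 13)
(j(d(6), 5*(4 + B)) + 24)² = (13 + 24)² = 37² = 1369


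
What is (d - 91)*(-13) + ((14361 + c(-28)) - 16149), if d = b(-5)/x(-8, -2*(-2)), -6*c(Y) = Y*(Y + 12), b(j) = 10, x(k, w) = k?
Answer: -7961/12 ≈ -663.42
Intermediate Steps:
c(Y) = -Y*(12 + Y)/6 (c(Y) = -Y*(Y + 12)/6 = -Y*(12 + Y)/6)
d = -5/4 (d = 10/(-8) = 10*(-⅛) = -5/4 ≈ -1.2500)
(d - 91)*(-13) + ((14361 + c(-28)) - 16149) = (-5/4 - 91)*(-13) + ((14361 - ⅙*(-28)*(12 - 28)) - 16149) = -369/4*(-13) + ((14361 - ⅙*(-28)*(-16)) - 16149) = 4797/4 + ((14361 - 224/3) - 16149) = 4797/4 + (42859/3 - 16149) = 4797/4 - 5588/3 = -7961/12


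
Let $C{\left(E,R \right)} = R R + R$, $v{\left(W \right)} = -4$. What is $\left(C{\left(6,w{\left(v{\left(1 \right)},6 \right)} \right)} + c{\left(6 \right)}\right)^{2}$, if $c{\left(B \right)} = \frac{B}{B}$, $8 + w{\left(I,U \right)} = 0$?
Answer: $3249$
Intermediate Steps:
$w{\left(I,U \right)} = -8$ ($w{\left(I,U \right)} = -8 + 0 = -8$)
$c{\left(B \right)} = 1$
$C{\left(E,R \right)} = R + R^{2}$ ($C{\left(E,R \right)} = R^{2} + R = R + R^{2}$)
$\left(C{\left(6,w{\left(v{\left(1 \right)},6 \right)} \right)} + c{\left(6 \right)}\right)^{2} = \left(- 8 \left(1 - 8\right) + 1\right)^{2} = \left(\left(-8\right) \left(-7\right) + 1\right)^{2} = \left(56 + 1\right)^{2} = 57^{2} = 3249$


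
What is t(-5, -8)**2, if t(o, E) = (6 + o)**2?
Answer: 1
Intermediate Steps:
t(-5, -8)**2 = ((6 - 5)**2)**2 = (1**2)**2 = 1**2 = 1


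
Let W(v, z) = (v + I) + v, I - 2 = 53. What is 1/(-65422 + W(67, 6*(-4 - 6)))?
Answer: -1/65233 ≈ -1.5330e-5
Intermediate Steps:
I = 55 (I = 2 + 53 = 55)
W(v, z) = 55 + 2*v (W(v, z) = (v + 55) + v = (55 + v) + v = 55 + 2*v)
1/(-65422 + W(67, 6*(-4 - 6))) = 1/(-65422 + (55 + 2*67)) = 1/(-65422 + (55 + 134)) = 1/(-65422 + 189) = 1/(-65233) = -1/65233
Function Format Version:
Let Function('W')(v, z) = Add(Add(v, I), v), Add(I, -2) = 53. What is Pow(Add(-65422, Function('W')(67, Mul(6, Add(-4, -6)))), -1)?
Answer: Rational(-1, 65233) ≈ -1.5330e-5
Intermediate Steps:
I = 55 (I = Add(2, 53) = 55)
Function('W')(v, z) = Add(55, Mul(2, v)) (Function('W')(v, z) = Add(Add(v, 55), v) = Add(Add(55, v), v) = Add(55, Mul(2, v)))
Pow(Add(-65422, Function('W')(67, Mul(6, Add(-4, -6)))), -1) = Pow(Add(-65422, Add(55, Mul(2, 67))), -1) = Pow(Add(-65422, Add(55, 134)), -1) = Pow(Add(-65422, 189), -1) = Pow(-65233, -1) = Rational(-1, 65233)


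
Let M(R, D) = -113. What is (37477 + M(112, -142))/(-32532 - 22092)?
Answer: -9341/13656 ≈ -0.68402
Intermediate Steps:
(37477 + M(112, -142))/(-32532 - 22092) = (37477 - 113)/(-32532 - 22092) = 37364/(-54624) = 37364*(-1/54624) = -9341/13656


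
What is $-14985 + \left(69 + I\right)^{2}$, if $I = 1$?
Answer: $-10085$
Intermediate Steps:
$-14985 + \left(69 + I\right)^{2} = -14985 + \left(69 + 1\right)^{2} = -14985 + 70^{2} = -14985 + 4900 = -10085$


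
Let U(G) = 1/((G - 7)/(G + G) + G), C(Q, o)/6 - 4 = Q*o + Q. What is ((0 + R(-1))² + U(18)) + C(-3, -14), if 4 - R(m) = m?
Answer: 186533/659 ≈ 283.05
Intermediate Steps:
C(Q, o) = 24 + 6*Q + 6*Q*o (C(Q, o) = 24 + 6*(Q*o + Q) = 24 + 6*(Q + Q*o) = 24 + (6*Q + 6*Q*o) = 24 + 6*Q + 6*Q*o)
R(m) = 4 - m
U(G) = 1/(G + (-7 + G)/(2*G)) (U(G) = 1/((-7 + G)/((2*G)) + G) = 1/((-7 + G)*(1/(2*G)) + G) = 1/((-7 + G)/(2*G) + G) = 1/(G + (-7 + G)/(2*G)))
((0 + R(-1))² + U(18)) + C(-3, -14) = ((0 + (4 - 1*(-1)))² + 2*18/(-7 + 18 + 2*18²)) + (24 + 6*(-3) + 6*(-3)*(-14)) = ((0 + (4 + 1))² + 2*18/(-7 + 18 + 2*324)) + (24 - 18 + 252) = ((0 + 5)² + 2*18/(-7 + 18 + 648)) + 258 = (5² + 2*18/659) + 258 = (25 + 2*18*(1/659)) + 258 = (25 + 36/659) + 258 = 16511/659 + 258 = 186533/659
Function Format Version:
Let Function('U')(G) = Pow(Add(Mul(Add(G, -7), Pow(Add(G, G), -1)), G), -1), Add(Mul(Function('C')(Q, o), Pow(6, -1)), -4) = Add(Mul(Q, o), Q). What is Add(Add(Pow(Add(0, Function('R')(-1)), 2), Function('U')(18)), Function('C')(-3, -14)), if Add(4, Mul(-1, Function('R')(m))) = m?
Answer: Rational(186533, 659) ≈ 283.05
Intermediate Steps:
Function('C')(Q, o) = Add(24, Mul(6, Q), Mul(6, Q, o)) (Function('C')(Q, o) = Add(24, Mul(6, Add(Mul(Q, o), Q))) = Add(24, Mul(6, Add(Q, Mul(Q, o)))) = Add(24, Add(Mul(6, Q), Mul(6, Q, o))) = Add(24, Mul(6, Q), Mul(6, Q, o)))
Function('R')(m) = Add(4, Mul(-1, m))
Function('U')(G) = Pow(Add(G, Mul(Rational(1, 2), Pow(G, -1), Add(-7, G))), -1) (Function('U')(G) = Pow(Add(Mul(Add(-7, G), Pow(Mul(2, G), -1)), G), -1) = Pow(Add(Mul(Add(-7, G), Mul(Rational(1, 2), Pow(G, -1))), G), -1) = Pow(Add(Mul(Rational(1, 2), Pow(G, -1), Add(-7, G)), G), -1) = Pow(Add(G, Mul(Rational(1, 2), Pow(G, -1), Add(-7, G))), -1))
Add(Add(Pow(Add(0, Function('R')(-1)), 2), Function('U')(18)), Function('C')(-3, -14)) = Add(Add(Pow(Add(0, Add(4, Mul(-1, -1))), 2), Mul(2, 18, Pow(Add(-7, 18, Mul(2, Pow(18, 2))), -1))), Add(24, Mul(6, -3), Mul(6, -3, -14))) = Add(Add(Pow(Add(0, Add(4, 1)), 2), Mul(2, 18, Pow(Add(-7, 18, Mul(2, 324)), -1))), Add(24, -18, 252)) = Add(Add(Pow(Add(0, 5), 2), Mul(2, 18, Pow(Add(-7, 18, 648), -1))), 258) = Add(Add(Pow(5, 2), Mul(2, 18, Pow(659, -1))), 258) = Add(Add(25, Mul(2, 18, Rational(1, 659))), 258) = Add(Add(25, Rational(36, 659)), 258) = Add(Rational(16511, 659), 258) = Rational(186533, 659)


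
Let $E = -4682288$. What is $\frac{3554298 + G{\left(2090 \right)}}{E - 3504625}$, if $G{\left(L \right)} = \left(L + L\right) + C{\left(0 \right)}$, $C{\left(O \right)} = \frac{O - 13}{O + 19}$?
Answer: $- \frac{7512341}{17283483} \approx -0.43465$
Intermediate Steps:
$C{\left(O \right)} = \frac{-13 + O}{19 + O}$
$G{\left(L \right)} = - \frac{13}{19} + 2 L$ ($G{\left(L \right)} = \left(L + L\right) + \frac{-13 + 0}{19 + 0} = 2 L + \frac{1}{19} \left(-13\right) = 2 L - \frac{13}{19} = - \frac{13}{19} + 2 L$)
$\frac{3554298 + G{\left(2090 \right)}}{E - 3504625} = \frac{3554298 + \left(- \frac{13}{19} + 2 \cdot 2090\right)}{-4682288 - 3504625} = \frac{3554298 + \left(- \frac{13}{19} + 4180\right)}{-8186913} = \left(3554298 + \frac{79407}{19}\right) \left(- \frac{1}{8186913}\right) = \frac{67611069}{19} \left(- \frac{1}{8186913}\right) = - \frac{7512341}{17283483}$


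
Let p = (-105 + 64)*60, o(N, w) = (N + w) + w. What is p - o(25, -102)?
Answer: -2281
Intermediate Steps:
o(N, w) = N + 2*w
p = -2460 (p = -41*60 = -2460)
p - o(25, -102) = -2460 - (25 + 2*(-102)) = -2460 - (25 - 204) = -2460 - 1*(-179) = -2460 + 179 = -2281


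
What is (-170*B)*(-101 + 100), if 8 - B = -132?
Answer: 23800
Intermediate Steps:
B = 140 (B = 8 - 1*(-132) = 8 + 132 = 140)
(-170*B)*(-101 + 100) = (-170*140)*(-101 + 100) = -23800*(-1) = 23800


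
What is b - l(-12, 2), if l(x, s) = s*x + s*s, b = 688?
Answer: 708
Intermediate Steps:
l(x, s) = s² + s*x (l(x, s) = s*x + s² = s² + s*x)
b - l(-12, 2) = 688 - 2*(2 - 12) = 688 - 2*(-10) = 688 - 1*(-20) = 688 + 20 = 708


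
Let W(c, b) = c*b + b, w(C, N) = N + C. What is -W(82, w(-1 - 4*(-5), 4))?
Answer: -1909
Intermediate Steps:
w(C, N) = C + N
W(c, b) = b + b*c (W(c, b) = b*c + b = b + b*c)
-W(82, w(-1 - 4*(-5), 4)) = -((-1 - 4*(-5)) + 4)*(1 + 82) = -((-1 + 20) + 4)*83 = -(19 + 4)*83 = -23*83 = -1*1909 = -1909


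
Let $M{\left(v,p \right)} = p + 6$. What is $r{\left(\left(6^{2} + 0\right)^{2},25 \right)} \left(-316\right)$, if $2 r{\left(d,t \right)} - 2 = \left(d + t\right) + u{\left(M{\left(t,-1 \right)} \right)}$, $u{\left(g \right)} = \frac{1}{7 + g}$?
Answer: $- \frac{1254283}{6} \approx -2.0905 \cdot 10^{5}$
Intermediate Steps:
$M{\left(v,p \right)} = 6 + p$
$r{\left(d,t \right)} = \frac{25}{24} + \frac{d}{2} + \frac{t}{2}$ ($r{\left(d,t \right)} = 1 + \frac{\left(d + t\right) + \frac{1}{7 + \left(6 - 1\right)}}{2} = 1 + \frac{\left(d + t\right) + \frac{1}{7 + 5}}{2} = 1 + \frac{\left(d + t\right) + \frac{1}{12}}{2} = 1 + \frac{\frac{1}{12} + d + t}{2} = 1 + \left(\frac{1}{24} + \frac{d}{2} + \frac{t}{2}\right) = \frac{25}{24} + \frac{d}{2} + \frac{t}{2}$)
$r{\left(\left(6^{2} + 0\right)^{2},25 \right)} \left(-316\right) = \left(\frac{25}{24} + \frac{\left(6^{2} + 0\right)^{2}}{2} + \frac{1}{2} \cdot 25\right) \left(-316\right) = \left(\frac{25}{24} + \frac{\left(36 + 0\right)^{2}}{2} + \frac{25}{2}\right) \left(-316\right) = \left(\frac{25}{24} + \frac{36^{2}}{2} + \frac{25}{2}\right) \left(-316\right) = \left(\frac{25}{24} + \frac{1}{2} \cdot 1296 + \frac{25}{2}\right) \left(-316\right) = \left(\frac{25}{24} + 648 + \frac{25}{2}\right) \left(-316\right) = \frac{15877}{24} \left(-316\right) = - \frac{1254283}{6}$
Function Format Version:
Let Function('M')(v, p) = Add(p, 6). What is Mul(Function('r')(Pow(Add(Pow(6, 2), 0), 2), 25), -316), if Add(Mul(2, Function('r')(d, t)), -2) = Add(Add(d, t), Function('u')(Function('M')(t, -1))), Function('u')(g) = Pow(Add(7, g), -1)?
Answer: Rational(-1254283, 6) ≈ -2.0905e+5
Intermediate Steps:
Function('M')(v, p) = Add(6, p)
Function('r')(d, t) = Add(Rational(25, 24), Mul(Rational(1, 2), d), Mul(Rational(1, 2), t)) (Function('r')(d, t) = Add(1, Mul(Rational(1, 2), Add(Add(d, t), Pow(Add(7, Add(6, -1)), -1)))) = Add(1, Mul(Rational(1, 2), Add(Add(d, t), Pow(Add(7, 5), -1)))) = Add(1, Mul(Rational(1, 2), Add(Add(d, t), Pow(12, -1)))) = Add(1, Mul(Rational(1, 2), Add(Add(d, t), Rational(1, 12)))) = Add(1, Mul(Rational(1, 2), Add(Rational(1, 12), d, t))) = Add(1, Add(Rational(1, 24), Mul(Rational(1, 2), d), Mul(Rational(1, 2), t))) = Add(Rational(25, 24), Mul(Rational(1, 2), d), Mul(Rational(1, 2), t)))
Mul(Function('r')(Pow(Add(Pow(6, 2), 0), 2), 25), -316) = Mul(Add(Rational(25, 24), Mul(Rational(1, 2), Pow(Add(Pow(6, 2), 0), 2)), Mul(Rational(1, 2), 25)), -316) = Mul(Add(Rational(25, 24), Mul(Rational(1, 2), Pow(Add(36, 0), 2)), Rational(25, 2)), -316) = Mul(Add(Rational(25, 24), Mul(Rational(1, 2), Pow(36, 2)), Rational(25, 2)), -316) = Mul(Add(Rational(25, 24), Mul(Rational(1, 2), 1296), Rational(25, 2)), -316) = Mul(Add(Rational(25, 24), 648, Rational(25, 2)), -316) = Mul(Rational(15877, 24), -316) = Rational(-1254283, 6)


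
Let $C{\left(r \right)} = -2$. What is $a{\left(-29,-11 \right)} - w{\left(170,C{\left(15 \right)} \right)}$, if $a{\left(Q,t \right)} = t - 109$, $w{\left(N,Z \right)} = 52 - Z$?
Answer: $-174$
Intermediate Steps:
$a{\left(Q,t \right)} = -109 + t$
$a{\left(-29,-11 \right)} - w{\left(170,C{\left(15 \right)} \right)} = \left(-109 - 11\right) - \left(52 - -2\right) = -120 - \left(52 + 2\right) = -120 - 54 = -174$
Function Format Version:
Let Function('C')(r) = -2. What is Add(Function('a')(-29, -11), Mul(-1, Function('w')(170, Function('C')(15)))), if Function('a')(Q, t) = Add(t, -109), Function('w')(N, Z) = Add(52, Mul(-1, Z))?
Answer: -174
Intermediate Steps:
Function('a')(Q, t) = Add(-109, t)
Add(Function('a')(-29, -11), Mul(-1, Function('w')(170, Function('C')(15)))) = Add(Add(-109, -11), Mul(-1, Add(52, Mul(-1, -2)))) = Add(-120, Mul(-1, Add(52, 2))) = Add(-120, Mul(-1, 54)) = Add(-120, -54) = -174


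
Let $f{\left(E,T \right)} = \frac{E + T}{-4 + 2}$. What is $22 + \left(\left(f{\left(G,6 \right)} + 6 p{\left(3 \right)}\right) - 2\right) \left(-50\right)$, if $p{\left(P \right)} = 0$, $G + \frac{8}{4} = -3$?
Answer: $147$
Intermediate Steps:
$G = -5$ ($G = -2 - 3 = -5$)
$f{\left(E,T \right)} = - \frac{E}{2} - \frac{T}{2}$ ($f{\left(E,T \right)} = \frac{E + T}{-2} = \left(E + T\right) \left(- \frac{1}{2}\right) = - \frac{E}{2} - \frac{T}{2}$)
$22 + \left(\left(f{\left(G,6 \right)} + 6 p{\left(3 \right)}\right) - 2\right) \left(-50\right) = 22 + \left(\left(\left(\left(- \frac{1}{2}\right) \left(-5\right) - 3\right) + 6 \cdot 0\right) - 2\right) \left(-50\right) = 22 + \left(\left(\left(\frac{5}{2} - 3\right) + 0\right) - 2\right) \left(-50\right) = 22 + \left(\left(- \frac{1}{2} + 0\right) - 2\right) \left(-50\right) = 22 + \left(- \frac{1}{2} - 2\right) \left(-50\right) = 22 - -125 = 22 + 125 = 147$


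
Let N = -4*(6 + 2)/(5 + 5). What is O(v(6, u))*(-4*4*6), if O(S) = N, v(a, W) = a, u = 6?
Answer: 1536/5 ≈ 307.20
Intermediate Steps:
N = -16/5 (N = -32/10 = -4*4/5 = -16/5 ≈ -3.2000)
O(S) = -16/5
O(v(6, u))*(-4*4*6) = -16*(-4*4)*6/5 = -(-256)*6/5 = -16/5*(-96) = 1536/5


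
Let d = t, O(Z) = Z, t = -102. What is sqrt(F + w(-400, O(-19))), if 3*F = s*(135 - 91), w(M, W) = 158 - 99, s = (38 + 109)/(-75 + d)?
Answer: sqrt(1466799)/177 ≈ 6.8425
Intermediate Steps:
d = -102
s = -49/59 (s = (38 + 109)/(-75 - 102) = 147/(-177) = 147*(-1/177) = -49/59 ≈ -0.83051)
w(M, W) = 59
F = -2156/177 (F = (-49*(135 - 91)/59)/3 = (-49/59*44)/3 = (1/3)*(-2156/59) = -2156/177 ≈ -12.181)
sqrt(F + w(-400, O(-19))) = sqrt(-2156/177 + 59) = sqrt(8287/177) = sqrt(1466799)/177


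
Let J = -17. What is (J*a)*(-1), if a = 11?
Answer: 187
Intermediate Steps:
(J*a)*(-1) = -17*11*(-1) = -187*(-1) = 187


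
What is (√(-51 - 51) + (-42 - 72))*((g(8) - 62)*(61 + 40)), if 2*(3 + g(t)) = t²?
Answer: 379962 - 3333*I*√102 ≈ 3.7996e+5 - 33662.0*I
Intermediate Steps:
g(t) = -3 + t²/2
(√(-51 - 51) + (-42 - 72))*((g(8) - 62)*(61 + 40)) = (√(-51 - 51) + (-42 - 72))*(((-3 + (½)*8²) - 62)*(61 + 40)) = (√(-102) - 114)*(((-3 + (½)*64) - 62)*101) = (I*√102 - 114)*(((-3 + 32) - 62)*101) = (-114 + I*√102)*((29 - 62)*101) = (-114 + I*√102)*(-33*101) = (-114 + I*√102)*(-3333) = 379962 - 3333*I*√102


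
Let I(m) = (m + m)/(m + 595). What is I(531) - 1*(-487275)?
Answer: 274336356/563 ≈ 4.8728e+5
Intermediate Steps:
I(m) = 2*m/(595 + m) (I(m) = (2*m)/(595 + m) = 2*m/(595 + m))
I(531) - 1*(-487275) = 2*531/(595 + 531) - 1*(-487275) = 2*531/1126 + 487275 = 2*531*(1/1126) + 487275 = 531/563 + 487275 = 274336356/563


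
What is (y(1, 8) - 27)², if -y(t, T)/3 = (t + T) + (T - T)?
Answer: 2916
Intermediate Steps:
y(t, T) = -3*T - 3*t (y(t, T) = -3*((t + T) + (T - T)) = -3*((T + t) + 0) = -3*(T + t) = -3*T - 3*t)
(y(1, 8) - 27)² = ((-3*8 - 3*1) - 27)² = ((-24 - 3) - 27)² = (-27 - 27)² = (-54)² = 2916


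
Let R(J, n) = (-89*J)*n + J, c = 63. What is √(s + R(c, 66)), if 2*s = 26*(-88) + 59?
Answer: I*√1484454/2 ≈ 609.19*I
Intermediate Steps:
s = -2229/2 (s = (26*(-88) + 59)/2 = (-2288 + 59)/2 = (½)*(-2229) = -2229/2 ≈ -1114.5)
R(J, n) = J - 89*J*n (R(J, n) = -89*J*n + J = J - 89*J*n)
√(s + R(c, 66)) = √(-2229/2 + 63*(1 - 89*66)) = √(-2229/2 + 63*(1 - 5874)) = √(-2229/2 + 63*(-5873)) = √(-2229/2 - 369999) = √(-742227/2) = I*√1484454/2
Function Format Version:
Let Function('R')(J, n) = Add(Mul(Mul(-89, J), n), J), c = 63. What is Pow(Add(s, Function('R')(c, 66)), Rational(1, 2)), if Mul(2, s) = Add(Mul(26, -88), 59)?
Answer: Mul(Rational(1, 2), I, Pow(1484454, Rational(1, 2))) ≈ Mul(609.19, I)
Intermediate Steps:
s = Rational(-2229, 2) (s = Mul(Rational(1, 2), Add(Mul(26, -88), 59)) = Mul(Rational(1, 2), Add(-2288, 59)) = Mul(Rational(1, 2), -2229) = Rational(-2229, 2) ≈ -1114.5)
Function('R')(J, n) = Add(J, Mul(-89, J, n)) (Function('R')(J, n) = Add(Mul(-89, J, n), J) = Add(J, Mul(-89, J, n)))
Pow(Add(s, Function('R')(c, 66)), Rational(1, 2)) = Pow(Add(Rational(-2229, 2), Mul(63, Add(1, Mul(-89, 66)))), Rational(1, 2)) = Pow(Add(Rational(-2229, 2), Mul(63, Add(1, -5874))), Rational(1, 2)) = Pow(Add(Rational(-2229, 2), Mul(63, -5873)), Rational(1, 2)) = Pow(Add(Rational(-2229, 2), -369999), Rational(1, 2)) = Pow(Rational(-742227, 2), Rational(1, 2)) = Mul(Rational(1, 2), I, Pow(1484454, Rational(1, 2)))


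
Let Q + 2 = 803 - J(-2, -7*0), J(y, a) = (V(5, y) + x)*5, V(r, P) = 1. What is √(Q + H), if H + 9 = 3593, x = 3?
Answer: 3*√485 ≈ 66.068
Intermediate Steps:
H = 3584 (H = -9 + 3593 = 3584)
J(y, a) = 20 (J(y, a) = (1 + 3)*5 = 4*5 = 20)
Q = 781 (Q = -2 + (803 - 1*20) = -2 + (803 - 20) = -2 + 783 = 781)
√(Q + H) = √(781 + 3584) = √4365 = 3*√485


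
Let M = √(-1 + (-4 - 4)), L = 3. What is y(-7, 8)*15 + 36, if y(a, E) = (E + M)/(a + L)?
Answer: 6 - 45*I/4 ≈ 6.0 - 11.25*I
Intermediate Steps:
M = 3*I (M = √(-1 - 8) = √(-9) = 3*I ≈ 3.0*I)
y(a, E) = (E + 3*I)/(3 + a) (y(a, E) = (E + 3*I)/(a + 3) = (E + 3*I)/(3 + a))
y(-7, 8)*15 + 36 = ((8 + 3*I)/(3 - 7))*15 + 36 = ((8 + 3*I)/(-4))*15 + 36 = -(8 + 3*I)/4*15 + 36 = (-2 - 3*I/4)*15 + 36 = (-30 - 45*I/4) + 36 = 6 - 45*I/4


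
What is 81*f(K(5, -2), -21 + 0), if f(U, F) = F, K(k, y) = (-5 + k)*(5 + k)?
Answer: -1701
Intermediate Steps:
81*f(K(5, -2), -21 + 0) = 81*(-21 + 0) = 81*(-21) = -1701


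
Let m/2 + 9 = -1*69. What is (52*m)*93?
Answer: -754416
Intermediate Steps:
m = -156 (m = -18 + 2*(-1*69) = -18 + 2*(-69) = -18 - 138 = -156)
(52*m)*93 = (52*(-156))*93 = -8112*93 = -754416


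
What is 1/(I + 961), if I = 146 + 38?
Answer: 1/1145 ≈ 0.00087336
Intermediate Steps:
I = 184
1/(I + 961) = 1/(184 + 961) = 1/1145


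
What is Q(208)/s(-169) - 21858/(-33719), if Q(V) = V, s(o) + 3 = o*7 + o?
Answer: 22604038/45689245 ≈ 0.49473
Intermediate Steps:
s(o) = -3 + 8*o (s(o) = -3 + (o*7 + o) = -3 + (7*o + o) = -3 + 8*o)
Q(208)/s(-169) - 21858/(-33719) = 208/(-3 + 8*(-169)) - 21858/(-33719) = 208/(-3 - 1352) - 21858*(-1/33719) = 208/(-1355) + 21858/33719 = 208*(-1/1355) + 21858/33719 = -208/1355 + 21858/33719 = 22604038/45689245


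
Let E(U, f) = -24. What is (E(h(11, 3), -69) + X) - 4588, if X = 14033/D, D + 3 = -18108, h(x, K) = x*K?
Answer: -83541965/18111 ≈ -4612.8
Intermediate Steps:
h(x, K) = K*x
D = -18111 (D = -3 - 18108 = -18111)
X = -14033/18111 (X = 14033/(-18111) = 14033*(-1/18111) = -14033/18111 ≈ -0.77483)
(E(h(11, 3), -69) + X) - 4588 = (-24 - 14033/18111) - 4588 = -448697/18111 - 4588 = -83541965/18111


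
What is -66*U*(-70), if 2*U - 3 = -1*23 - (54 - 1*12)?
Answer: -143220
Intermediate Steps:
U = -31 (U = 3/2 + (-1*23 - (54 - 1*12))/2 = 3/2 + (-23 - (54 - 12))/2 = 3/2 + (-23 - 1*42)/2 = 3/2 + (-23 - 42)/2 = 3/2 + (½)*(-65) = 3/2 - 65/2 = -31)
-66*U*(-70) = -66*(-31)*(-70) = 2046*(-70) = -143220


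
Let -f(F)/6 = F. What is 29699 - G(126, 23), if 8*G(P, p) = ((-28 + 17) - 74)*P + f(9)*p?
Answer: 31193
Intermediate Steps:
f(F) = -6*F
G(P, p) = -85*P/8 - 27*p/4 (G(P, p) = (((-28 + 17) - 74)*P + (-6*9)*p)/8 = ((-11 - 74)*P - 54*p)/8 = (-85*P - 54*p)/8 = -85*P/8 - 27*p/4)
29699 - G(126, 23) = 29699 - (-85/8*126 - 27/4*23) = 29699 - (-5355/4 - 621/4) = 29699 - 1*(-1494) = 29699 + 1494 = 31193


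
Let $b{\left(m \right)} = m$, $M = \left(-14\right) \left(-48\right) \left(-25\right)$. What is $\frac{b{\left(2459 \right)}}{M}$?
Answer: $- \frac{2459}{16800} \approx -0.14637$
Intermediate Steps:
$M = -16800$ ($M = 672 \left(-25\right) = -16800$)
$\frac{b{\left(2459 \right)}}{M} = \frac{2459}{-16800} = 2459 \left(- \frac{1}{16800}\right) = - \frac{2459}{16800}$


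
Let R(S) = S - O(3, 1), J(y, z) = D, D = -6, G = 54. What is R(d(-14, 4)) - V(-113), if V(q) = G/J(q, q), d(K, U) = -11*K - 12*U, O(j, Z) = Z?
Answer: 114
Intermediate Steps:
J(y, z) = -6
d(K, U) = -12*U - 11*K
V(q) = -9 (V(q) = 54/(-6) = 54*(-⅙) = -9)
R(S) = -1 + S (R(S) = S - 1*1 = S - 1 = -1 + S)
R(d(-14, 4)) - V(-113) = (-1 + (-12*4 - 11*(-14))) - 1*(-9) = (-1 + (-48 + 154)) + 9 = (-1 + 106) + 9 = 105 + 9 = 114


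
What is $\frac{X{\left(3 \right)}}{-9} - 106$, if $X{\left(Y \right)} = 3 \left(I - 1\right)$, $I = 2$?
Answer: $- \frac{319}{3} \approx -106.33$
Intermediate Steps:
$X{\left(Y \right)} = 3$ ($X{\left(Y \right)} = 3 \left(2 - 1\right) = 3 \cdot 1 = 3$)
$\frac{X{\left(3 \right)}}{-9} - 106 = \frac{3}{-9} - 106 = 3 \left(- \frac{1}{9}\right) - 106 = - \frac{1}{3} - 106 = - \frac{319}{3}$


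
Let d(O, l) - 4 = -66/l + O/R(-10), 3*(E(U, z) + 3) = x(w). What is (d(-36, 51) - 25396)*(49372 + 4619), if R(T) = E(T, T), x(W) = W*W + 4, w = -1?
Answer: -23282376957/17 ≈ -1.3696e+9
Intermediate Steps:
x(W) = 4 + W² (x(W) = W² + 4 = 4 + W²)
E(U, z) = -4/3 (E(U, z) = -3 + (4 + (-1)²)/3 = -3 + (4 + 1)/3 = -3 + (⅓)*5 = -3 + 5/3 = -4/3)
R(T) = -4/3
d(O, l) = 4 - 66/l - 3*O/4 (d(O, l) = 4 + (-66/l + O/(-4/3)) = 4 + (-66/l + O*(-¾)) = 4 + (-66/l - 3*O/4) = 4 - 66/l - 3*O/4)
(d(-36, 51) - 25396)*(49372 + 4619) = ((4 - 66/51 - ¾*(-36)) - 25396)*(49372 + 4619) = ((4 - 66*1/51 + 27) - 25396)*53991 = ((4 - 22/17 + 27) - 25396)*53991 = (505/17 - 25396)*53991 = -431227/17*53991 = -23282376957/17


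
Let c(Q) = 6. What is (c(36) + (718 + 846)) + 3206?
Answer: 4776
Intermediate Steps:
(c(36) + (718 + 846)) + 3206 = (6 + (718 + 846)) + 3206 = (6 + 1564) + 3206 = 1570 + 3206 = 4776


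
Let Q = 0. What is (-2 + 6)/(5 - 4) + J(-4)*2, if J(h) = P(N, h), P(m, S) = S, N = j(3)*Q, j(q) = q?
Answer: -4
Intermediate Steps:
N = 0 (N = 3*0 = 0)
J(h) = h
(-2 + 6)/(5 - 4) + J(-4)*2 = (-2 + 6)/(5 - 4) - 4*2 = 4/1 - 8 = 4*1 - 8 = 4 - 8 = -4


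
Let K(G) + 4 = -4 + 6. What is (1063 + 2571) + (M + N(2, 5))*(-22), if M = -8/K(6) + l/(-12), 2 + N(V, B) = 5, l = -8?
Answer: 10396/3 ≈ 3465.3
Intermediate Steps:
N(V, B) = 3 (N(V, B) = -2 + 5 = 3)
K(G) = -2 (K(G) = -4 + (-4 + 6) = -4 + 2 = -2)
M = 14/3 (M = -8/(-2) - 8/(-12) = -8*(-½) - 8*(-1/12) = 4 + ⅔ = 14/3 ≈ 4.6667)
(1063 + 2571) + (M + N(2, 5))*(-22) = (1063 + 2571) + (14/3 + 3)*(-22) = 3634 + (23/3)*(-22) = 3634 - 506/3 = 10396/3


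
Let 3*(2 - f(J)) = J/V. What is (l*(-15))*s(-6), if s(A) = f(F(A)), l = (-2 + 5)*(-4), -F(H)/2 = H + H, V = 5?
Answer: 72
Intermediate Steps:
F(H) = -4*H (F(H) = -2*(H + H) = -4*H)
f(J) = 2 - J/15 (f(J) = 2 - J/(3*5) = 2 - J/15)
l = -12 (l = 3*(-4) = -12)
s(A) = 2 + 4*A/15 (s(A) = 2 - (-4)*A/15 = 2 + 4*A/15)
(l*(-15))*s(-6) = (-12*(-15))*(2 + (4/15)*(-6)) = 180*(2 - 8/5) = 180*(⅖) = 72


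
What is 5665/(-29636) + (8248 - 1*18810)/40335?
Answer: -541513207/1195368060 ≈ -0.45301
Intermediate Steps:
5665/(-29636) + (8248 - 1*18810)/40335 = 5665*(-1/29636) + (8248 - 18810)*(1/40335) = -5665/29636 - 10562*1/40335 = -5665/29636 - 10562/40335 = -541513207/1195368060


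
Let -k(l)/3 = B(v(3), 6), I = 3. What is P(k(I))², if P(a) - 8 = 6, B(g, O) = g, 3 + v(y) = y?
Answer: 196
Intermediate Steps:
v(y) = -3 + y
k(l) = 0 (k(l) = -3*(-3 + 3) = -3*0 = 0)
P(a) = 14 (P(a) = 8 + 6 = 14)
P(k(I))² = 14² = 196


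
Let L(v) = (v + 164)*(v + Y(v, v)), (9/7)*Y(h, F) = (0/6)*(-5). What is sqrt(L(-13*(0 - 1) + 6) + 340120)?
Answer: sqrt(343597) ≈ 586.17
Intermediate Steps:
Y(h, F) = 0 (Y(h, F) = 7*((0/6)*(-5))/9 = 7*(((1/6)*0)*(-5))/9 = 7*(0*(-5))/9 = (7/9)*0 = 0)
L(v) = v*(164 + v) (L(v) = (v + 164)*(v + 0) = (164 + v)*v = v*(164 + v))
sqrt(L(-13*(0 - 1) + 6) + 340120) = sqrt((-13*(0 - 1) + 6)*(164 + (-13*(0 - 1) + 6)) + 340120) = sqrt((-13*(-1) + 6)*(164 + (-13*(-1) + 6)) + 340120) = sqrt((13 + 6)*(164 + (13 + 6)) + 340120) = sqrt(19*(164 + 19) + 340120) = sqrt(19*183 + 340120) = sqrt(3477 + 340120) = sqrt(343597)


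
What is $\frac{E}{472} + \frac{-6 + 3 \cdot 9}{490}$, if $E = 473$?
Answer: $\frac{17263}{16520} \approx 1.045$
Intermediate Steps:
$\frac{E}{472} + \frac{-6 + 3 \cdot 9}{490} = \frac{473}{472} + \frac{-6 + 3 \cdot 9}{490} = 473 \cdot \frac{1}{472} + \left(-6 + 27\right) \frac{1}{490} = \frac{473}{472} + 21 \cdot \frac{1}{490} = \frac{473}{472} + \frac{3}{70} = \frac{17263}{16520}$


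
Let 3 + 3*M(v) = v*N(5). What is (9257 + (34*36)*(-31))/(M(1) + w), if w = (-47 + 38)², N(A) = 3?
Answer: -28687/81 ≈ -354.16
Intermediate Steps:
w = 81 (w = (-9)² = 81)
M(v) = -1 + v (M(v) = -1 + (v*3)/3 = -1 + (3*v)/3 = -1 + v)
(9257 + (34*36)*(-31))/(M(1) + w) = (9257 + (34*36)*(-31))/((-1 + 1) + 81) = (9257 + 1224*(-31))/(0 + 81) = (9257 - 37944)/81 = -28687*1/81 = -28687/81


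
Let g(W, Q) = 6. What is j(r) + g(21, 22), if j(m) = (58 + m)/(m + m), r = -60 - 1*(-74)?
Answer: 60/7 ≈ 8.5714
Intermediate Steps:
r = 14 (r = -60 + 74 = 14)
j(m) = (58 + m)/(2*m) (j(m) = (58 + m)/((2*m)) = (58 + m)*(1/(2*m)) = (58 + m)/(2*m))
j(r) + g(21, 22) = (½)*(58 + 14)/14 + 6 = (½)*(1/14)*72 + 6 = 18/7 + 6 = 60/7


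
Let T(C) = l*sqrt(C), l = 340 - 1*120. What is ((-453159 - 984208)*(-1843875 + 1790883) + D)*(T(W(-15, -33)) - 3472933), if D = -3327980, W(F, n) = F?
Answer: -264518109346918372 + 16756437298480*I*sqrt(15) ≈ -2.6452e+17 + 6.4897e+13*I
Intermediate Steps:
l = 220 (l = 340 - 120 = 220)
T(C) = 220*sqrt(C)
((-453159 - 984208)*(-1843875 + 1790883) + D)*(T(W(-15, -33)) - 3472933) = ((-453159 - 984208)*(-1843875 + 1790883) - 3327980)*(220*sqrt(-15) - 3472933) = (-1437367*(-52992) - 3327980)*(220*(I*sqrt(15)) - 3472933) = (76168952064 - 3327980)*(220*I*sqrt(15) - 3472933) = 76165624084*(-3472933 + 220*I*sqrt(15)) = -264518109346918372 + 16756437298480*I*sqrt(15)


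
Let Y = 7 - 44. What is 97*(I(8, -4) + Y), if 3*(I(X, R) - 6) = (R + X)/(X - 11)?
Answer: -27451/9 ≈ -3050.1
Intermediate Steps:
I(X, R) = 6 + (R + X)/(3*(-11 + X)) (I(X, R) = 6 + ((R + X)/(X - 11))/3 = 6 + ((R + X)/(-11 + X))/3 = 6 + (R + X)/(3*(-11 + X)))
Y = -37
97*(I(8, -4) + Y) = 97*((-198 - 4 + 19*8)/(3*(-11 + 8)) - 37) = 97*((⅓)*(-198 - 4 + 152)/(-3) - 37) = 97*((⅓)*(-⅓)*(-50) - 37) = 97*(50/9 - 37) = 97*(-283/9) = -27451/9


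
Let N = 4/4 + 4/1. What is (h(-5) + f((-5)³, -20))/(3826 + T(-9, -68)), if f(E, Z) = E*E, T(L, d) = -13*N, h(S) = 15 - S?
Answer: 15645/3761 ≈ 4.1598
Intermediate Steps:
N = 5 (N = 4*(¼) + 4*1 = 1 + 4 = 5)
T(L, d) = -65 (T(L, d) = -13*5 = -65)
f(E, Z) = E²
(h(-5) + f((-5)³, -20))/(3826 + T(-9, -68)) = ((15 - 1*(-5)) + ((-5)³)²)/(3826 - 65) = ((15 + 5) + (-125)²)/3761 = (20 + 15625)*(1/3761) = 15645*(1/3761) = 15645/3761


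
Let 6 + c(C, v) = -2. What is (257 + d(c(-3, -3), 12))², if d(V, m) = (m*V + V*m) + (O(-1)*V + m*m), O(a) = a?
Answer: 47089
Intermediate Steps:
c(C, v) = -8 (c(C, v) = -6 - 2 = -8)
d(V, m) = m² - V + 2*V*m (d(V, m) = (m*V + V*m) + (-V + m*m) = (V*m + V*m) + (-V + m²) = 2*V*m + (m² - V) = m² - V + 2*V*m)
(257 + d(c(-3, -3), 12))² = (257 + (12² - 1*(-8) + 2*(-8)*12))² = (257 + (144 + 8 - 192))² = (257 - 40)² = 217² = 47089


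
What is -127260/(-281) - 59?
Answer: 110681/281 ≈ 393.88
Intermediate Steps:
-127260/(-281) - 59 = -127260*(-1)/281 - 59 = -404*(-315/281) - 59 = 127260/281 - 59 = 110681/281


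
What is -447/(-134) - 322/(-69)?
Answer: 3217/402 ≈ 8.0025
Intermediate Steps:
-447/(-134) - 322/(-69) = -447*(-1/134) - 322*(-1/69) = 447/134 + 14/3 = 3217/402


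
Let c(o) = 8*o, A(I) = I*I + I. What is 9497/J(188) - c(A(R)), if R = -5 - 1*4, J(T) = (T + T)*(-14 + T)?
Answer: -37674727/65424 ≈ -575.85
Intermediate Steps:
J(T) = 2*T*(-14 + T) (J(T) = (2*T)*(-14 + T) = 2*T*(-14 + T))
R = -9 (R = -5 - 4 = -9)
A(I) = I + I² (A(I) = I² + I = I + I²)
9497/J(188) - c(A(R)) = 9497/((2*188*(-14 + 188))) - 8*(-9*(1 - 9)) = 9497/((2*188*174)) - 8*(-9*(-8)) = 9497/65424 - 8*72 = 9497*(1/65424) - 1*576 = 9497/65424 - 576 = -37674727/65424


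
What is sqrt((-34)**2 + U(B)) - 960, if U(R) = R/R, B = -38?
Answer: -960 + sqrt(1157) ≈ -925.99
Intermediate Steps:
U(R) = 1
sqrt((-34)**2 + U(B)) - 960 = sqrt((-34)**2 + 1) - 960 = sqrt(1156 + 1) - 960 = sqrt(1157) - 960 = -960 + sqrt(1157)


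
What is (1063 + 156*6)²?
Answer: 3996001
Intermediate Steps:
(1063 + 156*6)² = (1063 + 936)² = 1999² = 3996001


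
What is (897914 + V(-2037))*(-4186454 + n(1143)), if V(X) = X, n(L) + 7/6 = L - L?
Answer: -22503293372087/6 ≈ -3.7505e+12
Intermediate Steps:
n(L) = -7/6 (n(L) = -7/6 + (L - L) = -7/6 + 0 = -7/6)
(897914 + V(-2037))*(-4186454 + n(1143)) = (897914 - 2037)*(-4186454 - 7/6) = 895877*(-25118731/6) = -22503293372087/6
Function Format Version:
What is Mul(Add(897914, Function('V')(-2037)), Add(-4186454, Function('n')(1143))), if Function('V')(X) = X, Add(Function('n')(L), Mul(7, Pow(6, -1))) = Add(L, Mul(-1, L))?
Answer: Rational(-22503293372087, 6) ≈ -3.7505e+12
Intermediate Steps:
Function('n')(L) = Rational(-7, 6) (Function('n')(L) = Add(Rational(-7, 6), Add(L, Mul(-1, L))) = Add(Rational(-7, 6), 0) = Rational(-7, 6))
Mul(Add(897914, Function('V')(-2037)), Add(-4186454, Function('n')(1143))) = Mul(Add(897914, -2037), Add(-4186454, Rational(-7, 6))) = Mul(895877, Rational(-25118731, 6)) = Rational(-22503293372087, 6)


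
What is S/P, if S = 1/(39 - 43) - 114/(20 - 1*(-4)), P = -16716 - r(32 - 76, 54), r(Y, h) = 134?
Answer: 1/3370 ≈ 0.00029674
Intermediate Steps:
P = -16850 (P = -16716 - 1*134 = -16716 - 134 = -16850)
S = -5 (S = 1/(-4) - 114/(20 + 4) = -1/4 - 114/24 = -1/4 + (1/24)*(-114) = -1/4 - 19/4 = -5)
S/P = -5/(-16850) = -5*(-1/16850) = 1/3370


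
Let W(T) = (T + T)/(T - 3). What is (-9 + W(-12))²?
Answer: 1369/25 ≈ 54.760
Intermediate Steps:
W(T) = 2*T/(-3 + T) (W(T) = (2*T)/(-3 + T) = 2*T/(-3 + T))
(-9 + W(-12))² = (-9 + 2*(-12)/(-3 - 12))² = (-9 + 2*(-12)/(-15))² = (-9 + 2*(-12)*(-1/15))² = (-9 + 8/5)² = (-37/5)² = 1369/25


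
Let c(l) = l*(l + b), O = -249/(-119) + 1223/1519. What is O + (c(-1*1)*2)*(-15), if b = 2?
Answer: 849514/25823 ≈ 32.898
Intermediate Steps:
O = 74824/25823 (O = -249*(-1/119) + 1223*(1/1519) = 249/119 + 1223/1519 = 74824/25823 ≈ 2.8976)
c(l) = l*(2 + l) (c(l) = l*(l + 2) = l*(2 + l))
O + (c(-1*1)*2)*(-15) = 74824/25823 + (((-1*1)*(2 - 1*1))*2)*(-15) = 74824/25823 + (-(2 - 1)*2)*(-15) = 74824/25823 + (-1*1*2)*(-15) = 74824/25823 - 1*2*(-15) = 74824/25823 - 2*(-15) = 74824/25823 + 30 = 849514/25823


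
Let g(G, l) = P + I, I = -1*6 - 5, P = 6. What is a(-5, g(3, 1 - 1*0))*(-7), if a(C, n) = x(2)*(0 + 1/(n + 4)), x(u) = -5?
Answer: -35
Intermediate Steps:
I = -11 (I = -6 - 5 = -11)
g(G, l) = -5 (g(G, l) = 6 - 11 = -5)
a(C, n) = -5/(4 + n) (a(C, n) = -5*(0 + 1/(n + 4)) = -5*(0 + 1/(4 + n)) = -5/(4 + n))
a(-5, g(3, 1 - 1*0))*(-7) = -5/(4 - 5)*(-7) = -5/(-1)*(-7) = -5*(-1)*(-7) = 5*(-7) = -35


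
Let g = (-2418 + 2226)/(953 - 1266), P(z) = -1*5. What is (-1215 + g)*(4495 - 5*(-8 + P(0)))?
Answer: -1733269680/313 ≈ -5.5376e+6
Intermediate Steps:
P(z) = -5
g = 192/313 (g = -192/(-313) = -192*(-1/313) = 192/313 ≈ 0.61342)
(-1215 + g)*(4495 - 5*(-8 + P(0))) = (-1215 + 192/313)*(4495 - 5*(-8 - 5)) = -380103*(4495 - 5*(-13))/313 = -380103*(4495 + 65)/313 = -380103/313*4560 = -1733269680/313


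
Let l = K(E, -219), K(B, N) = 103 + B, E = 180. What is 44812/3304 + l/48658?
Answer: 136337333/10047877 ≈ 13.569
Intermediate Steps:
l = 283 (l = 103 + 180 = 283)
44812/3304 + l/48658 = 44812/3304 + 283/48658 = 44812*(1/3304) + 283*(1/48658) = 11203/826 + 283/48658 = 136337333/10047877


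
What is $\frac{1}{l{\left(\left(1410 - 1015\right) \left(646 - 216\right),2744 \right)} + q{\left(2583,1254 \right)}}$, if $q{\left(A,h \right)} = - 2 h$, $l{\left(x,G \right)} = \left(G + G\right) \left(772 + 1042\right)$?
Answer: $\frac{1}{9952724} \approx 1.0047 \cdot 10^{-7}$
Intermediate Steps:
$l{\left(x,G \right)} = 3628 G$ ($l{\left(x,G \right)} = 2 G 1814 = 3628 G$)
$\frac{1}{l{\left(\left(1410 - 1015\right) \left(646 - 216\right),2744 \right)} + q{\left(2583,1254 \right)}} = \frac{1}{3628 \cdot 2744 - 2508} = \frac{1}{9955232 - 2508} = \frac{1}{9952724}$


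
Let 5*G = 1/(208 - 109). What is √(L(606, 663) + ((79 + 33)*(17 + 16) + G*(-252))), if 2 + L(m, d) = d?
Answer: 3*√1464265/55 ≈ 66.004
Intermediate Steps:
G = 1/495 (G = 1/(5*(208 - 109)) = (⅕)/99 = (⅕)*(1/99) = 1/495 ≈ 0.0020202)
L(m, d) = -2 + d
√(L(606, 663) + ((79 + 33)*(17 + 16) + G*(-252))) = √((-2 + 663) + ((79 + 33)*(17 + 16) + (1/495)*(-252))) = √(661 + (112*33 - 28/55)) = √(661 + (3696 - 28/55)) = √(661 + 203252/55) = √(239607/55) = 3*√1464265/55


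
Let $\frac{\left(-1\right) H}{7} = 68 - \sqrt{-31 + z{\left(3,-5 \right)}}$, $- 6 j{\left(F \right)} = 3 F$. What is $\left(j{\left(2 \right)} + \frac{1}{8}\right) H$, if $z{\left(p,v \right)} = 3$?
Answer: $\frac{833}{2} - \frac{49 i \sqrt{7}}{4} \approx 416.5 - 32.41 i$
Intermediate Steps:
$j{\left(F \right)} = - \frac{F}{2}$ ($j{\left(F \right)} = - \frac{3 F}{6} = - \frac{F}{2}$)
$H = -476 + 14 i \sqrt{7}$ ($H = - 7 \left(68 - \sqrt{-31 + 3}\right) = - 7 \left(68 - \sqrt{-28}\right) = - 7 \left(68 - 2 i \sqrt{7}\right) = -476 + 14 i \sqrt{7} \approx -476.0 + 37.041 i$)
$\left(j{\left(2 \right)} + \frac{1}{8}\right) H = \left(\left(- \frac{1}{2}\right) 2 + \frac{1}{8}\right) \left(-476 + 14 i \sqrt{7}\right) = \left(-1 + \frac{1}{8}\right) \left(-476 + 14 i \sqrt{7}\right) = - \frac{7 \left(-476 + 14 i \sqrt{7}\right)}{8} = \frac{833}{2} - \frac{49 i \sqrt{7}}{4}$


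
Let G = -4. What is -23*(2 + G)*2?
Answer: 92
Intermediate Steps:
-23*(2 + G)*2 = -23*(2 - 4)*2 = -(-46)*2 = -23*(-4) = 92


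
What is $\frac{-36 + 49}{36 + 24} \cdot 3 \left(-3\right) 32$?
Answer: $- \frac{312}{5} \approx -62.4$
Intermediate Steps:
$\frac{-36 + 49}{36 + 24} \cdot 3 \left(-3\right) 32 = \frac{13}{60} \left(-9\right) 32 = \left(- \frac{39}{20}\right) 32 = - \frac{312}{5}$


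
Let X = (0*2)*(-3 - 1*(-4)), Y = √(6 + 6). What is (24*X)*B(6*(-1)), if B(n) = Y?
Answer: 0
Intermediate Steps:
Y = 2*√3 (Y = √12 = 2*√3 ≈ 3.4641)
B(n) = 2*√3
X = 0 (X = 0*(-3 + 4) = 0*1 = 0)
(24*X)*B(6*(-1)) = (24*0)*(2*√3) = 0*(2*√3) = 0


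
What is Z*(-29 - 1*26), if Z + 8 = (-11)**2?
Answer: -6215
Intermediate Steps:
Z = 113 (Z = -8 + (-11)**2 = -8 + 121 = 113)
Z*(-29 - 1*26) = 113*(-29 - 1*26) = 113*(-29 - 26) = 113*(-55) = -6215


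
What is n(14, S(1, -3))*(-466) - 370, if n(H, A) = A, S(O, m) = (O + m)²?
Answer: -2234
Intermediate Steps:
n(14, S(1, -3))*(-466) - 370 = (1 - 3)²*(-466) - 370 = (-2)²*(-466) - 370 = 4*(-466) - 370 = -1864 - 370 = -2234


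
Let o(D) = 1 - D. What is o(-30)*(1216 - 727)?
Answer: 15159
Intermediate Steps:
o(-30)*(1216 - 727) = (1 - 1*(-30))*(1216 - 727) = (1 + 30)*489 = 31*489 = 15159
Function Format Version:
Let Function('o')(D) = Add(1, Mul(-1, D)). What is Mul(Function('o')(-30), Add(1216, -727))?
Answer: 15159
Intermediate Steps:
Mul(Function('o')(-30), Add(1216, -727)) = Mul(Add(1, Mul(-1, -30)), Add(1216, -727)) = Mul(Add(1, 30), 489) = Mul(31, 489) = 15159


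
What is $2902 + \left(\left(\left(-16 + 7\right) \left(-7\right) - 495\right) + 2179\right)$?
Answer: $4649$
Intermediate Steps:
$2902 + \left(\left(\left(-16 + 7\right) \left(-7\right) - 495\right) + 2179\right) = 2902 + \left(\left(\left(-9\right) \left(-7\right) - 495\right) + 2179\right) = 2902 + \left(\left(63 - 495\right) + 2179\right) = 2902 + \left(-432 + 2179\right) = 2902 + 1747 = 4649$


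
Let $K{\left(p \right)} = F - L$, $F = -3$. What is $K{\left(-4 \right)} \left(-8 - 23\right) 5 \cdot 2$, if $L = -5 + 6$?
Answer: $1240$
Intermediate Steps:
$L = 1$
$K{\left(p \right)} = -4$ ($K{\left(p \right)} = -3 - 1 = -4$)
$K{\left(-4 \right)} \left(-8 - 23\right) 5 \cdot 2 = - 4 \left(-8 - 23\right) 5 \cdot 2 = - 4 \left(-8 - 23\right) 10 = \left(-4\right) \left(-31\right) 10 = 124 \cdot 10 = 1240$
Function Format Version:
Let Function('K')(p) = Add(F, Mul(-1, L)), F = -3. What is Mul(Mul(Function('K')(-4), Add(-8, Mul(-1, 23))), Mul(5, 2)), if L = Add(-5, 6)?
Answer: 1240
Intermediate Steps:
L = 1
Function('K')(p) = -4 (Function('K')(p) = Add(-3, Mul(-1, 1)) = Add(-3, -1) = -4)
Mul(Mul(Function('K')(-4), Add(-8, Mul(-1, 23))), Mul(5, 2)) = Mul(Mul(-4, Add(-8, Mul(-1, 23))), Mul(5, 2)) = Mul(Mul(-4, Add(-8, -23)), 10) = Mul(Mul(-4, -31), 10) = Mul(124, 10) = 1240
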